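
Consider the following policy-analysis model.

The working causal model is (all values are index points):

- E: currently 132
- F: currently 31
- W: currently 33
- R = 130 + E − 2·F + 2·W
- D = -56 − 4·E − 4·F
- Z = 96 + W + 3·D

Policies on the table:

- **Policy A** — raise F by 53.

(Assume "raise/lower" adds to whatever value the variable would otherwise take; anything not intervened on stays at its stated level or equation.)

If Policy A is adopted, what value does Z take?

Policy A (F + 53):
  E = 132
  F = 31 + 53 = 84
  W = 33
  D = -56 − 4·132 − 4·84 = -920
  Z = 96 + 33 + 3·(-920) = -2631

-2631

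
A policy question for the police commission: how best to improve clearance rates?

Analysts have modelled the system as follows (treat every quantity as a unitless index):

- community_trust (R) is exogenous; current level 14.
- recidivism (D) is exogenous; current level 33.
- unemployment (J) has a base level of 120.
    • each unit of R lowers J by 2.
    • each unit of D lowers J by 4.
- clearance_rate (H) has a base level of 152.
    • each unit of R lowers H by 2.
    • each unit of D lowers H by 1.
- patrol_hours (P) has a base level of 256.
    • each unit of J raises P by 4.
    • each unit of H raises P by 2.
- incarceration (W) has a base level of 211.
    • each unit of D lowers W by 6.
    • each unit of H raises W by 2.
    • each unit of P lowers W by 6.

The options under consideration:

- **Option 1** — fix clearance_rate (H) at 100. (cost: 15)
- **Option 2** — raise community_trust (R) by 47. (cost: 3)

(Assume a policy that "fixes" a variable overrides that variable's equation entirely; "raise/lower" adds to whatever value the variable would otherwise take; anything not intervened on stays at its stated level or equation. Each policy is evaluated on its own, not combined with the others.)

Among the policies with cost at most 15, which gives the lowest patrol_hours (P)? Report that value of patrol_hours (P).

-286

Option 1 (H := 100):
  R = 14
  D = 33
  J = 120 − 2·14 − 4·33 = -40
  H = 100
  P = 256 + 4·(-40) + 2·100 = 296
Option 2 (R + 47):
  R = 14 + 47 = 61
  D = 33
  J = 120 − 2·61 − 4·33 = -134
  H = 152 − 2·61 − 33 = -3
  P = 256 + 4·(-134) + 2·(-3) = -286
Comparing — Option 1: P=296, Option 2: P=-286. Lowest is -286 (Option 2).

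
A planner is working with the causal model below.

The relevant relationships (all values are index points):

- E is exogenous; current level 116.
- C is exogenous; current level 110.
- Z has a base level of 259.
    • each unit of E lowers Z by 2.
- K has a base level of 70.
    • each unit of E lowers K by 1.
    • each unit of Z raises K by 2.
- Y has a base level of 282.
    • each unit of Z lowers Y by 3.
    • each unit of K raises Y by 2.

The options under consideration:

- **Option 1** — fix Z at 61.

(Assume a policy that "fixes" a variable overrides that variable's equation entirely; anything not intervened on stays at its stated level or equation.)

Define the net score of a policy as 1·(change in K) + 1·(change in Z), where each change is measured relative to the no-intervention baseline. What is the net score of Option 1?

Baseline:
  E = 116
  Z = 259 − 2·116 = 27
  K = 70 − 116 + 2·27 = 8
Option 1 (Z := 61):
  E = 116
  Z = 61
  K = 70 − 116 + 2·61 = 76
ΔK = 76 − 8 = 68; ΔZ = 61 − 27 = 34
Score = 1·68 + 1·34 = 102

102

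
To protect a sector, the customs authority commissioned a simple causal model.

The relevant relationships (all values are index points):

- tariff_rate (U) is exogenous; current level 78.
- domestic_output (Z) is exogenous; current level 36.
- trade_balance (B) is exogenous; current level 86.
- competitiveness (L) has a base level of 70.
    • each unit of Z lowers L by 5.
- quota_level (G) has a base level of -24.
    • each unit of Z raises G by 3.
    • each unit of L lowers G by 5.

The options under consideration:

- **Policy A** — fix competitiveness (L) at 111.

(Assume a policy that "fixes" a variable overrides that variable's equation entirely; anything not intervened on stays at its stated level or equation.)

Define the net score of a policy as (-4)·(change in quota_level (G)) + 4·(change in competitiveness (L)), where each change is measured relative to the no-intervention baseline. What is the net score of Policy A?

Baseline:
  Z = 36
  L = 70 − 5·36 = -110
  G = -24 + 3·36 − 5·(-110) = 634
Policy A (L := 111):
  Z = 36
  L = 111
  G = -24 + 3·36 − 5·111 = -471
ΔG = -471 − 634 = -1105; ΔL = 111 − (-110) = 221
Score = (-4)·(-1105) + 4·221 = 5304

5304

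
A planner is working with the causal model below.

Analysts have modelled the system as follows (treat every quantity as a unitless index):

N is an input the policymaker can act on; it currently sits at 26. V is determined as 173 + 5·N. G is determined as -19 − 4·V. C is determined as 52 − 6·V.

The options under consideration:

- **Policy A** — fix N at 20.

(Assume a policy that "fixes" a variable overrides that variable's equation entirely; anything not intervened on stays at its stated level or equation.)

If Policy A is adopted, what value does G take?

Policy A (N := 20):
  N = 20
  V = 173 + 5·20 = 273
  G = -19 − 4·273 = -1111

-1111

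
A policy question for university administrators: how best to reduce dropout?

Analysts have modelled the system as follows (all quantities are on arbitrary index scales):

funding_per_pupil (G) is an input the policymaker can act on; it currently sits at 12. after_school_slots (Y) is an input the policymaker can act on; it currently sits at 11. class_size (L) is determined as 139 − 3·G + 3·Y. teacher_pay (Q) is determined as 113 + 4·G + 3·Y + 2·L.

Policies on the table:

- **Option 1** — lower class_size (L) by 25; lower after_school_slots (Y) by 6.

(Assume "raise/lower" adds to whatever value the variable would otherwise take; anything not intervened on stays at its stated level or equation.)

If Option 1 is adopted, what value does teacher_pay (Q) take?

Option 1 (L − 25, Y − 6):
  G = 12
  Y = 11 − 6 = 5
  L = 139 − 3·12 + 3·5 (−25 from intervention) = 93
  Q = 113 + 4·12 + 3·5 + 2·93 = 362

362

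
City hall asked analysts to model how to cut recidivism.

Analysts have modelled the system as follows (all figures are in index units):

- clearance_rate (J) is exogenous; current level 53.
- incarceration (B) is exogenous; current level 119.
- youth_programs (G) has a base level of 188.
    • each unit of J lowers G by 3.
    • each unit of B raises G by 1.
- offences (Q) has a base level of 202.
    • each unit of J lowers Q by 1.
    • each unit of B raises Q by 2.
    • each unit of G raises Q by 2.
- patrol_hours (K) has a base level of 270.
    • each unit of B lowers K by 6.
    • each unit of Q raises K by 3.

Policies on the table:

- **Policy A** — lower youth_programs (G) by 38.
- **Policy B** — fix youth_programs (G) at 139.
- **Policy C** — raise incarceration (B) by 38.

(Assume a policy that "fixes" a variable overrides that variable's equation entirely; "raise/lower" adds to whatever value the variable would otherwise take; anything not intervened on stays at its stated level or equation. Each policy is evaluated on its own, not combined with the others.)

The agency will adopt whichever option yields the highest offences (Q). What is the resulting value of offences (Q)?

835

Policy A (G − 38):
  J = 53
  B = 119
  G = 188 − 3·53 + 119 (−38 from intervention) = 110
  Q = 202 − 53 + 2·119 + 2·110 = 607
Policy B (G := 139):
  J = 53
  B = 119
  G = 139
  Q = 202 − 53 + 2·119 + 2·139 = 665
Policy C (B + 38):
  J = 53
  B = 119 + 38 = 157
  G = 188 − 3·53 + 157 = 186
  Q = 202 − 53 + 2·157 + 2·186 = 835
Comparing — Policy A: Q=607, Policy B: Q=665, Policy C: Q=835. Highest is 835 (Policy C).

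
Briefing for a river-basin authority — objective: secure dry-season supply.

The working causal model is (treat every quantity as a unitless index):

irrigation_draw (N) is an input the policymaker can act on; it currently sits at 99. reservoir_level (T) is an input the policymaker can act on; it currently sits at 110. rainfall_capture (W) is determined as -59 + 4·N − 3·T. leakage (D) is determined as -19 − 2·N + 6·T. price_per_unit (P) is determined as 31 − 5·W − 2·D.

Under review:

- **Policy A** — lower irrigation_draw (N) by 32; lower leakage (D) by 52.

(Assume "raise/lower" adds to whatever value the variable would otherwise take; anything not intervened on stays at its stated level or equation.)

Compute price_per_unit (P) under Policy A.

Policy A (N − 32, D − 52):
  N = 99 − 32 = 67
  T = 110
  W = -59 + 4·67 − 3·110 = -121
  D = -19 − 2·67 + 6·110 (−52 from intervention) = 455
  P = 31 − 5·(-121) − 2·455 = -274

-274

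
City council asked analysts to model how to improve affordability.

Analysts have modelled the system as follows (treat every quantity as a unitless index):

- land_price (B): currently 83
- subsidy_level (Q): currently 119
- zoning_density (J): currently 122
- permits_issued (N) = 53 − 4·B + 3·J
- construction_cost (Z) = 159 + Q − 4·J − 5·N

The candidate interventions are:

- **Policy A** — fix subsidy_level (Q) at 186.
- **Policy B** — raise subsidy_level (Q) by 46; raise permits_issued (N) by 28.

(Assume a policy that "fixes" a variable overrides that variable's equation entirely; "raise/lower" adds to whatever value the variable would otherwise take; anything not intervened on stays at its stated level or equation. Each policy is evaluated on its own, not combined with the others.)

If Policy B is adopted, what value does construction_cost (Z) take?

-739

Policy B (Q + 46, N + 28):
  B = 83
  Q = 119 + 46 = 165
  J = 122
  N = 53 − 4·83 + 3·122 (+28 from intervention) = 115
  Z = 159 + 165 − 4·122 − 5·115 = -739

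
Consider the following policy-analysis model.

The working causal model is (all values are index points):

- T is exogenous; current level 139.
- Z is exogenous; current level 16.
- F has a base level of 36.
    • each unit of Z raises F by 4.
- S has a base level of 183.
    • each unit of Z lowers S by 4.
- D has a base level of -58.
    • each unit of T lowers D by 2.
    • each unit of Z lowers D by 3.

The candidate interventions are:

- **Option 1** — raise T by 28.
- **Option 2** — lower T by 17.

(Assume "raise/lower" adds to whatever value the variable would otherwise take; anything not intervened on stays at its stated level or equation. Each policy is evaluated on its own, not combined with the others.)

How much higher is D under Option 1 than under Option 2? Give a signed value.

-90

Option 1 (T + 28):
  T = 139 + 28 = 167
  Z = 16
  D = -58 − 2·167 − 3·16 = -440
Option 2 (T − 17):
  T = 139 − 17 = 122
  Z = 16
  D = -58 − 2·122 − 3·16 = -350
D: -440 − (-350) = -90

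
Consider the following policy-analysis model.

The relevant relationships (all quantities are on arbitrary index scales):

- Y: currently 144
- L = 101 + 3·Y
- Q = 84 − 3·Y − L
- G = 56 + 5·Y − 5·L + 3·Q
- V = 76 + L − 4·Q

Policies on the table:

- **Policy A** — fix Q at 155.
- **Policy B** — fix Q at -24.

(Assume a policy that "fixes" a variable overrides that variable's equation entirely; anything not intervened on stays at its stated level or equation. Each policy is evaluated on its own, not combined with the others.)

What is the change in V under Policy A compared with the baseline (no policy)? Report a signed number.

-4144

Baseline:
  Y = 144
  L = 101 + 3·144 = 533
  Q = 84 − 3·144 − 533 = -881
  V = 76 + 533 − 4·(-881) = 4133
Policy A (Q := 155):
  Y = 144
  L = 101 + 3·144 = 533
  Q = 155
  V = 76 + 533 − 4·155 = -11
Change in V: -11 − 4133 = -4144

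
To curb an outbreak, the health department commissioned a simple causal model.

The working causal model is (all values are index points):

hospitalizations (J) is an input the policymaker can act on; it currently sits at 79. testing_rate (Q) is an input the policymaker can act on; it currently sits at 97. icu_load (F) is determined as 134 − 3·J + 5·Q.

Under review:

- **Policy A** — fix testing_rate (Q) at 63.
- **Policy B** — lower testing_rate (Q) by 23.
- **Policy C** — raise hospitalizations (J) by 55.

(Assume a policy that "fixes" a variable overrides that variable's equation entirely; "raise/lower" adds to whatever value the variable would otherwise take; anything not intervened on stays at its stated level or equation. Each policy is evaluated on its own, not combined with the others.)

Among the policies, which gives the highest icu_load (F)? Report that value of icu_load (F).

267

Policy A (Q := 63):
  J = 79
  Q = 63
  F = 134 − 3·79 + 5·63 = 212
Policy B (Q − 23):
  J = 79
  Q = 97 − 23 = 74
  F = 134 − 3·79 + 5·74 = 267
Policy C (J + 55):
  J = 79 + 55 = 134
  Q = 97
  F = 134 − 3·134 + 5·97 = 217
Comparing — Policy A: F=212, Policy B: F=267, Policy C: F=217. Highest is 267 (Policy B).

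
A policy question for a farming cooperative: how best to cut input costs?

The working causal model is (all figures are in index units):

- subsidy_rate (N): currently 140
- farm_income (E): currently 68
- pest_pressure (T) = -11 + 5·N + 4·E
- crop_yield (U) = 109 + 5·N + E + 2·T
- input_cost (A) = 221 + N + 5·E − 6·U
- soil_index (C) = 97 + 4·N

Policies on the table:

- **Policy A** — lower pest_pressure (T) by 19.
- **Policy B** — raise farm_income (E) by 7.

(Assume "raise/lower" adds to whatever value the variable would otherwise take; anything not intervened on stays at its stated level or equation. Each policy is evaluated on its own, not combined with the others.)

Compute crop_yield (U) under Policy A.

2761

Policy A (T − 19):
  N = 140
  E = 68
  T = -11 + 5·140 + 4·68 (−19 from intervention) = 942
  U = 109 + 5·140 + 68 + 2·942 = 2761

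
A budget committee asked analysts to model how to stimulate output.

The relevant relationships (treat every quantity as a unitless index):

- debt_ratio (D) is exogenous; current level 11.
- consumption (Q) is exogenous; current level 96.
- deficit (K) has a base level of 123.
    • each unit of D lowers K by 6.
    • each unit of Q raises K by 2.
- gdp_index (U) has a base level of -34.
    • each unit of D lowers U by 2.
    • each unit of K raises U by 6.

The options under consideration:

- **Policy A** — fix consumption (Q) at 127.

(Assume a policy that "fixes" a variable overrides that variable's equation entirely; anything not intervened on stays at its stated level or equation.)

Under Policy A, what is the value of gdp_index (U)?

1810

Policy A (Q := 127):
  D = 11
  Q = 127
  K = 123 − 6·11 + 2·127 = 311
  U = -34 − 2·11 + 6·311 = 1810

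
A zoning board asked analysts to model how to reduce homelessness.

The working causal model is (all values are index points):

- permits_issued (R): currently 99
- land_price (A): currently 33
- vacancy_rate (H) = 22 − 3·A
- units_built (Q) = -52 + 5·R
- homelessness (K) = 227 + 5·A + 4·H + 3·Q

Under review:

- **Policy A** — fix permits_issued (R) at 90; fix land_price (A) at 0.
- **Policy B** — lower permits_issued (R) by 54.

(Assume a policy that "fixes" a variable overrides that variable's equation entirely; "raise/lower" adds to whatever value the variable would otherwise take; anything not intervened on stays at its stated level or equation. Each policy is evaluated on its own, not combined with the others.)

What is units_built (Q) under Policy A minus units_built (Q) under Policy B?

Policy A (R := 90, A := 0):
  R = 90
  Q = -52 + 5·90 = 398
Policy B (R − 54):
  R = 99 − 54 = 45
  Q = -52 + 5·45 = 173
Q: 398 − 173 = 225

225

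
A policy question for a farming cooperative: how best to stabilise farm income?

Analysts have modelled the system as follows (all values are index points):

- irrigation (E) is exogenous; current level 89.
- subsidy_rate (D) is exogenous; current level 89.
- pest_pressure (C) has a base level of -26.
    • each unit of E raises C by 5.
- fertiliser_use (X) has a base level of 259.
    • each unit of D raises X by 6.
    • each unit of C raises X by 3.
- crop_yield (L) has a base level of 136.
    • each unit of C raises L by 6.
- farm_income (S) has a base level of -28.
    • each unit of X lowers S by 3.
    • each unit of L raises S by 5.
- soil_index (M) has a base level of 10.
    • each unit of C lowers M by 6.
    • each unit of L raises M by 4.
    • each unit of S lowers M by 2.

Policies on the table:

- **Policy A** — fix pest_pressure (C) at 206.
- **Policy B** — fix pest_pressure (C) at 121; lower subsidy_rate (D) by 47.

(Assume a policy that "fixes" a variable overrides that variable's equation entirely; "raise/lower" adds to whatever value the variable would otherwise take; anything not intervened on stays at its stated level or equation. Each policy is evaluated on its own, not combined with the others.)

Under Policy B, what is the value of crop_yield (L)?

Policy B (C := 121, D − 47):
  E = 89
  C = 121
  L = 136 + 6·121 = 862

862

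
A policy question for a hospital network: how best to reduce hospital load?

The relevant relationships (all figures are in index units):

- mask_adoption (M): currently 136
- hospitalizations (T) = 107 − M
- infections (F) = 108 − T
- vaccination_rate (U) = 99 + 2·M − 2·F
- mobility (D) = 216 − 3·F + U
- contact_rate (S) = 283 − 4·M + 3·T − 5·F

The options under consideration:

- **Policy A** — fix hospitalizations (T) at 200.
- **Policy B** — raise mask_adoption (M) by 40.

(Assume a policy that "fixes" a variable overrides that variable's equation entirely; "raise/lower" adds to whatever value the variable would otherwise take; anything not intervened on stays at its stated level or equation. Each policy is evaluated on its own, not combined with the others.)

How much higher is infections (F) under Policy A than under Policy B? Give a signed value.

Policy A (T := 200):
  M = 136
  T = 200
  F = 108 − 200 = -92
Policy B (M + 40):
  M = 136 + 40 = 176
  T = 107 − 176 = -69
  F = 108 − (-69) = 177
F: -92 − 177 = -269

-269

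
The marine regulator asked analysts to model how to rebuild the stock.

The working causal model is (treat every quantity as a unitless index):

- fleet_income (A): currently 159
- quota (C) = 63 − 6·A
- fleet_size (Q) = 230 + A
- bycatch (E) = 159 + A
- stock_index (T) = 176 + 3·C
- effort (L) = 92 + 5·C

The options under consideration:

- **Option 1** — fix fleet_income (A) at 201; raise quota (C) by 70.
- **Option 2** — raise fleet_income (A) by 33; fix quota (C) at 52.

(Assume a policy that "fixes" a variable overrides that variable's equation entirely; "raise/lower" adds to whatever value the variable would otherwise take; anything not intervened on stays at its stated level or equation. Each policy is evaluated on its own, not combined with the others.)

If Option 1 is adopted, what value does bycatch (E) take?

Option 1 (A := 201, C + 70):
  A = 201
  E = 159 + 201 = 360

360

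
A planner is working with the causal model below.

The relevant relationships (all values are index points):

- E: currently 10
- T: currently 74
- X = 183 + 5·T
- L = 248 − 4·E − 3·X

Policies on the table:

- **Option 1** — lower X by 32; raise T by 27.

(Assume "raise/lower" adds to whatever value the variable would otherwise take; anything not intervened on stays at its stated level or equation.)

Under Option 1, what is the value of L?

Option 1 (X − 32, T + 27):
  E = 10
  T = 74 + 27 = 101
  X = 183 + 5·101 (−32 from intervention) = 656
  L = 248 − 4·10 − 3·656 = -1760

-1760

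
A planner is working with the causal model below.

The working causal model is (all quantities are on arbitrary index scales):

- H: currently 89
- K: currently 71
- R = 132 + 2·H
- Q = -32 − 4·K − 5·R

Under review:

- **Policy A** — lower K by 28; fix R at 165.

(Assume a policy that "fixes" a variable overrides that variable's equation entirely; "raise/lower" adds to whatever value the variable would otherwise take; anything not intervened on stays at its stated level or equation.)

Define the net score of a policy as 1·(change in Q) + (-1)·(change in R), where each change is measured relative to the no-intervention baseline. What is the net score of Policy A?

982

Baseline:
  H = 89
  K = 71
  R = 132 + 2·89 = 310
  Q = -32 − 4·71 − 5·310 = -1866
Policy A (K − 28, R := 165):
  H = 89
  K = 71 − 28 = 43
  R = 165
  Q = -32 − 4·43 − 5·165 = -1029
ΔQ = -1029 − (-1866) = 837; ΔR = 165 − 310 = -145
Score = 1·837 + (-1)·(-145) = 982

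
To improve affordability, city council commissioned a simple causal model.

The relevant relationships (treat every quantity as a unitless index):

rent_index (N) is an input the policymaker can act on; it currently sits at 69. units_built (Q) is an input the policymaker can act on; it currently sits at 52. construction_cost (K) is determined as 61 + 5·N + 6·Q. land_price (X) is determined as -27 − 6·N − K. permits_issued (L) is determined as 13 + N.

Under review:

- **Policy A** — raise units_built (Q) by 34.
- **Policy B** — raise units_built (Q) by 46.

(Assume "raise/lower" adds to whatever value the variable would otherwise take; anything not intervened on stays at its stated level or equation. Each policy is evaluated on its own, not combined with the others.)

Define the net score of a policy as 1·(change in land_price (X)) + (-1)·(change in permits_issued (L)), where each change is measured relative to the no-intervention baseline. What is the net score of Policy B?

-276

Baseline:
  N = 69
  Q = 52
  K = 61 + 5·69 + 6·52 = 718
  X = -27 − 6·69 − 718 = -1159
  L = 13 + 69 = 82
Policy B (Q + 46):
  N = 69
  Q = 52 + 46 = 98
  K = 61 + 5·69 + 6·98 = 994
  X = -27 − 6·69 − 994 = -1435
  L = 13 + 69 = 82
ΔX = -1435 − (-1159) = -276; ΔL = 82 − 82 = 0
Score = 1·(-276) + (-1)·0 = -276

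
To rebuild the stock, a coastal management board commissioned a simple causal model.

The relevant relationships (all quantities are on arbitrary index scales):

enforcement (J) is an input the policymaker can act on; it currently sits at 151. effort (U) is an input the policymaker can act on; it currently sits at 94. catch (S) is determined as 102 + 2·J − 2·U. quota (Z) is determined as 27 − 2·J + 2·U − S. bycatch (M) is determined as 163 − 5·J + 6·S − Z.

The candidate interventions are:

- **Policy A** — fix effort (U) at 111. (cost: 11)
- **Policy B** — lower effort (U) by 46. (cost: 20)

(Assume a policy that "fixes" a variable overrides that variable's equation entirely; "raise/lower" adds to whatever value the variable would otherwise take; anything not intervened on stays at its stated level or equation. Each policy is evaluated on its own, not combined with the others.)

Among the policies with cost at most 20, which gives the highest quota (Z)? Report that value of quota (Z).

Policy A (U := 111):
  J = 151
  U = 111
  S = 102 + 2·151 − 2·111 = 182
  Z = 27 − 2·151 + 2·111 − 182 = -235
Policy B (U − 46):
  J = 151
  U = 94 − 46 = 48
  S = 102 + 2·151 − 2·48 = 308
  Z = 27 − 2·151 + 2·48 − 308 = -487
Comparing — Policy A: Z=-235, Policy B: Z=-487. Highest is -235 (Policy A).

-235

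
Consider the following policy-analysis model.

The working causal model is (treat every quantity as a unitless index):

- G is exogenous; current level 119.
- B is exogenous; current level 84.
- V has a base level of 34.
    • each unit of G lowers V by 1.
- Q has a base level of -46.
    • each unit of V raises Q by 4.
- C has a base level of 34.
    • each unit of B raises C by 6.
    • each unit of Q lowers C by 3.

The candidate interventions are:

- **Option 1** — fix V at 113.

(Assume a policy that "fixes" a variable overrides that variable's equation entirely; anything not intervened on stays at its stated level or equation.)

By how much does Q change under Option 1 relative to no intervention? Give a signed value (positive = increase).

Baseline:
  G = 119
  V = 34 − 119 = -85
  Q = -46 + 4·(-85) = -386
Option 1 (V := 113):
  G = 119
  V = 113
  Q = -46 + 4·113 = 406
Change in Q: 406 − (-386) = 792

792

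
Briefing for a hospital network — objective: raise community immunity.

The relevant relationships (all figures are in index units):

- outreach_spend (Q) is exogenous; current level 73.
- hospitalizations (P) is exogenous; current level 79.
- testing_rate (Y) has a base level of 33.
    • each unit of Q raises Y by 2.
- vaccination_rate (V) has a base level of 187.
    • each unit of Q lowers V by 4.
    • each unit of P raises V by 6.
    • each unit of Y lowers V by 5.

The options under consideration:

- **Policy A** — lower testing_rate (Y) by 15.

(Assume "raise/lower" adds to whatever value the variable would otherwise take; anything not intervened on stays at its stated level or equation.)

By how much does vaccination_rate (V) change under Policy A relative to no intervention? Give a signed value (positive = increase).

Baseline:
  Q = 73
  P = 79
  Y = 33 + 2·73 = 179
  V = 187 − 4·73 + 6·79 − 5·179 = -526
Policy A (Y − 15):
  Q = 73
  P = 79
  Y = 33 + 2·73 (−15 from intervention) = 164
  V = 187 − 4·73 + 6·79 − 5·164 = -451
Change in V: -451 − (-526) = 75

75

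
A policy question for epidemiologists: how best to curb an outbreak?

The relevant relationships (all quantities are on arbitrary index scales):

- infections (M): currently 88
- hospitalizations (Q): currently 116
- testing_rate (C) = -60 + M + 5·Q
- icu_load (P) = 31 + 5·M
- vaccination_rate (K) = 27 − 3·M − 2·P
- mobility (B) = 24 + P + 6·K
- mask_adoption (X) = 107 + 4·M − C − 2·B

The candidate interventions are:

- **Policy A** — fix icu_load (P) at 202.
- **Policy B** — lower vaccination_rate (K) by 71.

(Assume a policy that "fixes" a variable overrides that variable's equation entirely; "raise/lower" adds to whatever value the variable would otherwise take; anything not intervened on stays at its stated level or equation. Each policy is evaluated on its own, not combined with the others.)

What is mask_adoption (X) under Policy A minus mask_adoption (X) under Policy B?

-6770

Policy A (P := 202):
  M = 88
  Q = 116
  C = -60 + 88 + 5·116 = 608
  P = 202
  K = 27 − 3·88 − 2·202 = -641
  B = 24 + 202 + 6·(-641) = -3620
  X = 107 + 4·88 − 608 − 2·(-3620) = 7091
Policy B (K − 71):
  M = 88
  Q = 116
  C = -60 + 88 + 5·116 = 608
  P = 31 + 5·88 = 471
  K = 27 − 3·88 − 2·471 (−71 from intervention) = -1250
  B = 24 + 471 + 6·(-1250) = -7005
  X = 107 + 4·88 − 608 − 2·(-7005) = 13861
X: 7091 − 13861 = -6770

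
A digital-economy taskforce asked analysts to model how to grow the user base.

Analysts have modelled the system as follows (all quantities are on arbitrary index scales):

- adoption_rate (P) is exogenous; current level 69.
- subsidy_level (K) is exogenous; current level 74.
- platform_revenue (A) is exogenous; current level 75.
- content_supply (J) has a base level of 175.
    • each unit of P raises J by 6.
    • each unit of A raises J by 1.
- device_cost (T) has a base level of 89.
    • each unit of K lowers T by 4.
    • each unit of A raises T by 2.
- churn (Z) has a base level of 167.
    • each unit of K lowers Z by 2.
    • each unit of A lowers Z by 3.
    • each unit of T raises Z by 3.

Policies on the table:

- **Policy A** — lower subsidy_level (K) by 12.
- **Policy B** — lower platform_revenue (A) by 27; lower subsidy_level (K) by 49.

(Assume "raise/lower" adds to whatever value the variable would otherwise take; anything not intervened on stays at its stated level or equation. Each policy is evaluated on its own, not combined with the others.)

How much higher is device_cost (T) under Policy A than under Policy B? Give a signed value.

-94

Policy A (K − 12):
  K = 74 − 12 = 62
  A = 75
  T = 89 − 4·62 + 2·75 = -9
Policy B (A − 27, K − 49):
  K = 74 − 49 = 25
  A = 75 − 27 = 48
  T = 89 − 4·25 + 2·48 = 85
T: -9 − 85 = -94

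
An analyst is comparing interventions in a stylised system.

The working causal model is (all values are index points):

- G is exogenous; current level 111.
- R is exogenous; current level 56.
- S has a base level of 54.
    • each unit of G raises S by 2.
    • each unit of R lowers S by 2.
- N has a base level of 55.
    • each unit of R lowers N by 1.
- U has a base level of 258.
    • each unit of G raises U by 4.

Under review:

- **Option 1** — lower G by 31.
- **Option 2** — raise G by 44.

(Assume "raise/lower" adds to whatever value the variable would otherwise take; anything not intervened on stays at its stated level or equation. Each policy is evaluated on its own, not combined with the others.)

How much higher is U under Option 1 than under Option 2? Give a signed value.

-300

Option 1 (G − 31):
  G = 111 − 31 = 80
  U = 258 + 4·80 = 578
Option 2 (G + 44):
  G = 111 + 44 = 155
  U = 258 + 4·155 = 878
U: 578 − 878 = -300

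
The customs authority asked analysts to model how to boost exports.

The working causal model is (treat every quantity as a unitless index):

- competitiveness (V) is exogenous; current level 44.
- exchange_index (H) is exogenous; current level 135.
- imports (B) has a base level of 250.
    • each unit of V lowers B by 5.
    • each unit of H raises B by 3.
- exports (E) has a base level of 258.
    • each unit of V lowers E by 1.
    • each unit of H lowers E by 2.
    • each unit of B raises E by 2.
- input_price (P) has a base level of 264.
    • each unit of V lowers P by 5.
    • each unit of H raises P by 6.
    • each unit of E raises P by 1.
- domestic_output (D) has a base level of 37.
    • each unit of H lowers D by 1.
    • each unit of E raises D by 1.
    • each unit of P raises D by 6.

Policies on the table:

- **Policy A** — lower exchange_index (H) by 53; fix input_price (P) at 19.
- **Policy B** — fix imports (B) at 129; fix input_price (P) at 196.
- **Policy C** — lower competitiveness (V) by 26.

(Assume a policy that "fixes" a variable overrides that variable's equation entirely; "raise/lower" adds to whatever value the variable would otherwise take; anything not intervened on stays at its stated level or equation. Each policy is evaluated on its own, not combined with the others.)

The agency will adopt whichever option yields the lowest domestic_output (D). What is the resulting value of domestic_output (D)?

Policy A (H − 53, P := 19):
  V = 44
  H = 135 − 53 = 82
  B = 250 − 5·44 + 3·82 = 276
  E = 258 − 44 − 2·82 + 2·276 = 602
  P = 19
  D = 37 − 82 + 602 + 6·19 = 671
Policy B (B := 129, P := 196):
  V = 44
  H = 135
  B = 129
  E = 258 − 44 − 2·135 + 2·129 = 202
  P = 196
  D = 37 − 135 + 202 + 6·196 = 1280
Policy C (V − 26):
  V = 44 − 26 = 18
  H = 135
  B = 250 − 5·18 + 3·135 = 565
  E = 258 − 18 − 2·135 + 2·565 = 1100
  P = 264 − 5·18 + 6·135 + 1100 = 2084
  D = 37 − 135 + 1100 + 6·2084 = 13506
Comparing — Policy A: D=671, Policy B: D=1280, Policy C: D=13506. Lowest is 671 (Policy A).

671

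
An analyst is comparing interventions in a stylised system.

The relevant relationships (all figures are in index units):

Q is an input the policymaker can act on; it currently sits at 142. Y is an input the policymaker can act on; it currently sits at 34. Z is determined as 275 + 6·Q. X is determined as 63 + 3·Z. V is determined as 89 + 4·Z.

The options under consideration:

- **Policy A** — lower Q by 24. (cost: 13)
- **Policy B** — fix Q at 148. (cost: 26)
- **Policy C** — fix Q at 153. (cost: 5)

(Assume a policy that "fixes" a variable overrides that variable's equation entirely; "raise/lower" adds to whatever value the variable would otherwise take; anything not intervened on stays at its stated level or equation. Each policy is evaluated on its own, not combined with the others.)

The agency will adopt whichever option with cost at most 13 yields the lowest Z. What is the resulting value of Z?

983

Policy A (Q − 24):
  Q = 142 − 24 = 118
  Z = 275 + 6·118 = 983
Policy C (Q := 153):
  Q = 153
  Z = 275 + 6·153 = 1193
Comparing — Policy A: Z=983, Policy C: Z=1193. Lowest is 983 (Policy A).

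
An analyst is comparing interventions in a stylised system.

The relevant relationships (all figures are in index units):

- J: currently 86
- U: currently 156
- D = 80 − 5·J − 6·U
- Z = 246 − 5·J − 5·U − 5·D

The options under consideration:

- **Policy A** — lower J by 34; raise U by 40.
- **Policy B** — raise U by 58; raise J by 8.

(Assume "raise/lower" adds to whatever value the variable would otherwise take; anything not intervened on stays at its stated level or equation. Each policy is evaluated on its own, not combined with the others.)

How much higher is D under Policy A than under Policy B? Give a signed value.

Policy A (J − 34, U + 40):
  J = 86 − 34 = 52
  U = 156 + 40 = 196
  D = 80 − 5·52 − 6·196 = -1356
Policy B (U + 58, J + 8):
  J = 86 + 8 = 94
  U = 156 + 58 = 214
  D = 80 − 5·94 − 6·214 = -1674
D: -1356 − (-1674) = 318

318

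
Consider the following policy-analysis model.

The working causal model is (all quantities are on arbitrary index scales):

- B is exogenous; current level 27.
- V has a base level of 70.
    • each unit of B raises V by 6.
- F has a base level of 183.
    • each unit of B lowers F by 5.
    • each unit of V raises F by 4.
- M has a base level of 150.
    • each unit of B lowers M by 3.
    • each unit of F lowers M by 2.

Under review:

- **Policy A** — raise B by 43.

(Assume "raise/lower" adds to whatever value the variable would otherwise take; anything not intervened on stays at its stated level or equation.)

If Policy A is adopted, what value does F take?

Policy A (B + 43):
  B = 27 + 43 = 70
  V = 70 + 6·70 = 490
  F = 183 − 5·70 + 4·490 = 1793

1793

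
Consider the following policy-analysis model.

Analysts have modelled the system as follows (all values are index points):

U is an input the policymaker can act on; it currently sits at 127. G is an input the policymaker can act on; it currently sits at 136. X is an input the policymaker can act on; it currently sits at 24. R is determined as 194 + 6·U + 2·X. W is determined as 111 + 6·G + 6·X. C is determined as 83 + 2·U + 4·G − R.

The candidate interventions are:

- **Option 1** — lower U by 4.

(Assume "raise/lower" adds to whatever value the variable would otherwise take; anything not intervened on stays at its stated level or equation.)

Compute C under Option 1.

-107

Option 1 (U − 4):
  U = 127 − 4 = 123
  G = 136
  X = 24
  R = 194 + 6·123 + 2·24 = 980
  C = 83 + 2·123 + 4·136 − 980 = -107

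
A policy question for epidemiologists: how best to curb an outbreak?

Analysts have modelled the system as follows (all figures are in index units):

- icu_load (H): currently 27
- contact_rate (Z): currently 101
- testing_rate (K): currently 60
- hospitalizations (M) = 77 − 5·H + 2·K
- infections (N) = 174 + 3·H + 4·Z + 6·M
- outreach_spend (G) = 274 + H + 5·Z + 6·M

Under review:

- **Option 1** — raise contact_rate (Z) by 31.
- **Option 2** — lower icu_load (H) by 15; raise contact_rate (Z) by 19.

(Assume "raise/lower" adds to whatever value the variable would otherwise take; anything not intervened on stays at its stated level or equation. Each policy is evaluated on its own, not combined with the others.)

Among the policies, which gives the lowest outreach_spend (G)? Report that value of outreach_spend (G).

1333

Option 1 (Z + 31):
  H = 27
  Z = 101 + 31 = 132
  K = 60
  M = 77 − 5·27 + 2·60 = 62
  G = 274 + 27 + 5·132 + 6·62 = 1333
Option 2 (H − 15, Z + 19):
  H = 27 − 15 = 12
  Z = 101 + 19 = 120
  K = 60
  M = 77 − 5·12 + 2·60 = 137
  G = 274 + 12 + 5·120 + 6·137 = 1708
Comparing — Option 1: G=1333, Option 2: G=1708. Lowest is 1333 (Option 1).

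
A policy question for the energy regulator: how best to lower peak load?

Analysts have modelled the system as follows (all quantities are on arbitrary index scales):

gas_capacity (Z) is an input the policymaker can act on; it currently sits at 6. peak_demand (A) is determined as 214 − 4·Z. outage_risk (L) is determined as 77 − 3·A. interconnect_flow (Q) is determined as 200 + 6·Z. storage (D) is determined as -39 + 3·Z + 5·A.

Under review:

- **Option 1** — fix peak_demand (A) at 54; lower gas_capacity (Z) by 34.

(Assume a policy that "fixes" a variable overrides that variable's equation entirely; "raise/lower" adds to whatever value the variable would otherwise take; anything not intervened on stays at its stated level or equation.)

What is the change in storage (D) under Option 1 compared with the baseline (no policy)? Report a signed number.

-782

Baseline:
  Z = 6
  A = 214 − 4·6 = 190
  D = -39 + 3·6 + 5·190 = 929
Option 1 (A := 54, Z − 34):
  Z = 6 − 34 = -28
  A = 54
  D = -39 + 3·(-28) + 5·54 = 147
Change in D: 147 − 929 = -782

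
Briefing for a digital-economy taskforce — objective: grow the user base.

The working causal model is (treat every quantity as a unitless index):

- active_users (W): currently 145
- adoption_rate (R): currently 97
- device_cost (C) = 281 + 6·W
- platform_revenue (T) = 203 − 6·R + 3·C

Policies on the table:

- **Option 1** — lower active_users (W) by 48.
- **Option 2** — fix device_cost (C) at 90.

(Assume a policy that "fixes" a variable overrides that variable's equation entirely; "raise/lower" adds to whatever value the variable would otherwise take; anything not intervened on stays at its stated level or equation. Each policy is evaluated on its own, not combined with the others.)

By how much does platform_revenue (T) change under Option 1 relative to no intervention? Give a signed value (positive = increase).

Baseline:
  W = 145
  R = 97
  C = 281 + 6·145 = 1151
  T = 203 − 6·97 + 3·1151 = 3074
Option 1 (W − 48):
  W = 145 − 48 = 97
  R = 97
  C = 281 + 6·97 = 863
  T = 203 − 6·97 + 3·863 = 2210
Change in T: 2210 − 3074 = -864

-864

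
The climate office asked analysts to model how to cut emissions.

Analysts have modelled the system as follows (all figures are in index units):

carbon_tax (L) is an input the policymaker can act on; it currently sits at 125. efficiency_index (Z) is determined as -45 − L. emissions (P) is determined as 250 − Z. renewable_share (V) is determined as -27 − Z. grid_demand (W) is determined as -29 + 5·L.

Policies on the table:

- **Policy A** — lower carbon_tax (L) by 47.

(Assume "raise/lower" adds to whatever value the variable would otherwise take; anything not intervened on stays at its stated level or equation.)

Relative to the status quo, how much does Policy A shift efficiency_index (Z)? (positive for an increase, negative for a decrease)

47

Baseline:
  L = 125
  Z = -45 − 125 = -170
Policy A (L − 47):
  L = 125 − 47 = 78
  Z = -45 − 78 = -123
Change in Z: -123 − (-170) = 47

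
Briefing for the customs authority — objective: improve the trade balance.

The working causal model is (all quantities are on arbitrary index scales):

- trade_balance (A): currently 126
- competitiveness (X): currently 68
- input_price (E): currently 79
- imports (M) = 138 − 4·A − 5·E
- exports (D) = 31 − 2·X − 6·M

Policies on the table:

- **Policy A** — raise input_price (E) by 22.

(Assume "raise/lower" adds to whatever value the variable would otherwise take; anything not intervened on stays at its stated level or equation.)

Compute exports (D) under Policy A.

Policy A (E + 22):
  A = 126
  X = 68
  E = 79 + 22 = 101
  M = 138 − 4·126 − 5·101 = -871
  D = 31 − 2·68 − 6·(-871) = 5121

5121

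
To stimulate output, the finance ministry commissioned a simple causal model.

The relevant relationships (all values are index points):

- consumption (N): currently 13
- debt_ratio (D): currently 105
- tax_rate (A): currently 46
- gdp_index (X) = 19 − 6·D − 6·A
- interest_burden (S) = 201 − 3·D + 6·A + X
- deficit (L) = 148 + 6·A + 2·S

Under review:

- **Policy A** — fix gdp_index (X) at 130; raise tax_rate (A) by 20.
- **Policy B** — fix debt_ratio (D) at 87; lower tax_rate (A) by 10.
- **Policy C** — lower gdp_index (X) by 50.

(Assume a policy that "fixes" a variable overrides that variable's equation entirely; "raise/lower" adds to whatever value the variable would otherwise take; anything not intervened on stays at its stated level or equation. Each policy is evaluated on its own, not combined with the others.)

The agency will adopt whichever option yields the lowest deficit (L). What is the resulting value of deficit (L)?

Policy A (X := 130, A + 20):
  D = 105
  A = 46 + 20 = 66
  X = 130
  S = 201 − 3·105 + 6·66 + 130 = 412
  L = 148 + 6·66 + 2·412 = 1368
Policy B (D := 87, A − 10):
  D = 87
  A = 46 − 10 = 36
  X = 19 − 6·87 − 6·36 = -719
  S = 201 − 3·87 + 6·36 + (-719) = -563
  L = 148 + 6·36 + 2·(-563) = -762
Policy C (X − 50):
  D = 105
  A = 46
  X = 19 − 6·105 − 6·46 (−50 from intervention) = -937
  S = 201 − 3·105 + 6·46 + (-937) = -775
  L = 148 + 6·46 + 2·(-775) = -1126
Comparing — Policy A: L=1368, Policy B: L=-762, Policy C: L=-1126. Lowest is -1126 (Policy C).

-1126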